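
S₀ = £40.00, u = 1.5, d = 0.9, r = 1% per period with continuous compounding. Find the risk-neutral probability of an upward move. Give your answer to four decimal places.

Risk-neutral probability p = (e^0.01 − 0.9)/(1.5 − 0.9) = 0.1101/0.6000 = 0.1834

p = 0.1834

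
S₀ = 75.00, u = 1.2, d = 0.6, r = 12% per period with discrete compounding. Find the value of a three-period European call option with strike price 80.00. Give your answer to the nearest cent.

22.98

Risk-neutral probability p = (1 + 0.12 − 0.6)/(1.2 − 0.6) = 0.5200/0.6000 = 0.8667
Terminal stock prices: S_uuu = 129.6, S_uud = 64.8, S_udd = 32.4, S_ddd = 16.2
Terminal payoffs (S − K): max(49.6, 0) = 49.6, max(-15.2, 0) = 0, max(-47.6, 0) = 0, max(-63.8, 0) = 0
Node uu (S = 108): V_uu = 1/1.12·[0.8667·49.6000 + 0.1333·0.0000] = 38.3810
Node ud (S = 54): V_ud = 1/1.12·[0.8667·0.0000 + 0.1333·0.0000] = 0.0000
Node dd (S = 27): V_dd = 1/1.12·[0.8667·0.0000 + 0.1333·0.0000] = 0.0000
Node u (S = 90): V_u = 1/1.12·[0.8667·38.3810 + 0.1333·0.0000] = 29.6995
Node d (S = 45): V_d = 1/1.12·[0.8667·0.0000 + 0.1333·0.0000] = 0.0000
Node 0 (S = 75): V_0 = 1/1.12·[0.8667·29.6995 + 0.1333·0.0000] = 22.9818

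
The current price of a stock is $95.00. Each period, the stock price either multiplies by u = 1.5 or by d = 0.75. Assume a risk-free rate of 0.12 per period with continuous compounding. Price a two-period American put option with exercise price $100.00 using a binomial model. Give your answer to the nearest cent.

Risk-neutral probability p = (e^0.12 − 0.75)/(1.5 − 0.75) = 0.3775/0.7500 = 0.5033
Terminal stock prices: S_uu = 213.8, S_ud = 106.9, S_dd = 53.44
Terminal payoffs (K − S): max(-113.8, 0) = 0, max(-6.875, 0) = 0, max(46.56, 0) = 46.56
Node u (S = 142.5): continuation = e^(−0.12)·[0.5033·0.0000 + 0.4967·0.0000] = 0.0000; exercise value = 0.0000 ≤ continuation, so V_u = 0.0000
Node d (S = 71.25): continuation = e^(−0.12)·[0.5033·0.0000 + 0.4967·46.5625] = 20.5111; exercise value = 28.7500 > continuation, so V_d = 28.7500 (exercise)
Node 0 (S = 95): continuation = e^(−0.12)·[0.5033·0.0000 + 0.4967·28.7500] = 12.6646; exercise value = 5.0000 ≤ continuation, so V_0 = 12.6646

$12.66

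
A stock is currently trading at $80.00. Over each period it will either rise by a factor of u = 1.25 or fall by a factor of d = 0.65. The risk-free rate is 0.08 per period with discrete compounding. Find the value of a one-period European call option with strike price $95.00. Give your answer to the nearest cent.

Risk-neutral probability p = (1 + 0.08 − 0.65)/(1.25 − 0.65) = 0.4300/0.6000 = 0.7167
Terminal stock prices: S_u = 100, S_d = 52
Terminal payoffs (S − K): max(5, 0) = 5, max(-43, 0) = 0
Node 0 (S = 80): V_0 = 1/1.08·[0.7167·5.0000 + 0.2833·0.0000] = 3.3179

$3.32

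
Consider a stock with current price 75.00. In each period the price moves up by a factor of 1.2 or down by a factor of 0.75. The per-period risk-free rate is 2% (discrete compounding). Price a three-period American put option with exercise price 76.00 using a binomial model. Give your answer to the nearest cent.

10.04

Risk-neutral probability p = (1 + 0.02 − 0.75)/(1.2 − 0.75) = 0.2700/0.4500 = 0.6000
Terminal stock prices: S_uuu = 129.6, S_uud = 81, S_udd = 50.62, S_ddd = 31.64
Terminal payoffs (K − S): max(-53.6, 0) = 0, max(-5, 0) = 0, max(25.38, 0) = 25.38, max(44.36, 0) = 44.36
Node uu (S = 108): continuation = 1/1.02·[0.6000·0.0000 + 0.4000·0.0000] = 0.0000; exercise value = 0.0000 ≤ continuation, so V_uu = 0.0000
Node ud (S = 67.5): continuation = 1/1.02·[0.6000·0.0000 + 0.4000·25.3750] = 9.9510; exercise value = 8.5000 ≤ continuation, so V_ud = 9.9510
Node dd (S = 42.19): continuation = 1/1.02·[0.6000·25.3750 + 0.4000·44.3594] = 32.3223; exercise value = 33.8125 > continuation, so V_dd = 33.8125 (exercise)
Node u (S = 90): continuation = 1/1.02·[0.6000·0.0000 + 0.4000·9.9510] = 3.9023; exercise value = 0.0000 ≤ continuation, so V_u = 3.9023
Node d (S = 56.25): continuation = 1/1.02·[0.6000·9.9510 + 0.4000·33.8125] = 19.1133; exercise value = 19.7500 > continuation, so V_d = 19.7500 (exercise)
Node 0 (S = 75): continuation = 1/1.02·[0.6000·3.9023 + 0.4000·19.7500] = 10.0406; exercise value = 1.0000 ≤ continuation, so V_0 = 10.0406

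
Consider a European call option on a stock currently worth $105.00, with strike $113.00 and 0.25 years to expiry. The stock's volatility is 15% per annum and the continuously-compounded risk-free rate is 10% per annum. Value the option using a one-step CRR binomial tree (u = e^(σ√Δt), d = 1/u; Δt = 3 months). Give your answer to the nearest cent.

CRR parameters: u = e^(σ√Δt) = e^(0.15·√0.25) = 1.0779, d = 1/u = 0.9277
Per-period rate: rΔt = 0.1·0.25 = 0.025, so R = e^0.025 = 1.0253
Risk-neutral probability p = (e^0.025 − 0.9277)/(1.0779 − 0.9277) = 0.0976/0.1501 = 0.6499
Terminal stock prices: S_u = 113.2, S_d = 97.41
Terminal payoffs (S − K): max(0.1778, 0) = 0.1778, max(-15.59, 0) = 0
Node 0 (S = 105): V_0 = e^(−0.025)·[0.6499·0.1778 + 0.3501·0.0000] = 0.1127

$0.11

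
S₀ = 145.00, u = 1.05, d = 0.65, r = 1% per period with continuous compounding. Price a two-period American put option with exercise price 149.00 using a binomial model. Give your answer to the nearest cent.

9.82

Risk-neutral probability p = (e^0.01 − 0.65)/(1.05 − 0.65) = 0.3601/0.4000 = 0.9001
Terminal stock prices: S_uu = 159.9, S_ud = 98.96, S_dd = 61.26
Terminal payoffs (K − S): max(-10.86, 0) = 0, max(50.04, 0) = 50.04, max(87.74, 0) = 87.74
Node u (S = 152.2): continuation = e^(−0.01)·[0.9001·0.0000 + 0.0999·50.0375] = 4.9477; exercise value = 0.0000 ≤ continuation, so V_u = 4.9477
Node d (S = 94.25): continuation = e^(−0.01)·[0.9001·50.0375 + 0.0999·87.7375] = 53.2674; exercise value = 54.7500 > continuation, so V_d = 54.7500 (exercise)
Node 0 (S = 145): continuation = e^(−0.01)·[0.9001·4.9477 + 0.0999·54.7500] = 9.8230; exercise value = 4.0000 ≤ continuation, so V_0 = 9.8230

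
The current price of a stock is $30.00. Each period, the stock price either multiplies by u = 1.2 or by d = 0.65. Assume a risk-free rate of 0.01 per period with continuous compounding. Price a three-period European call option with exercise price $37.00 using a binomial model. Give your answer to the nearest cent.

$4.04

Risk-neutral probability p = (e^0.01 − 0.65)/(1.2 − 0.65) = 0.3601/0.5500 = 0.6546
Terminal stock prices: S_uuu = 51.84, S_uud = 28.08, S_udd = 15.21, S_ddd = 8.239
Terminal payoffs (S − K): max(14.84, 0) = 14.84, max(-8.92, 0) = 0, max(-21.79, 0) = 0, max(-28.76, 0) = 0
Node uu (S = 43.2): V_uu = e^(−0.01)·[0.6546·14.8400 + 0.3454·0.0000] = 9.6181
Node ud (S = 23.4): V_ud = e^(−0.01)·[0.6546·0.0000 + 0.3454·0.0000] = 0.0000
Node dd (S = 12.68): V_dd = e^(−0.01)·[0.6546·0.0000 + 0.3454·0.0000] = 0.0000
Node u (S = 36): V_u = e^(−0.01)·[0.6546·9.6181 + 0.3454·0.0000] = 6.2337
Node d (S = 19.5): V_d = e^(−0.01)·[0.6546·0.0000 + 0.3454·0.0000] = 0.0000
Node 0 (S = 30): V_0 = e^(−0.01)·[0.6546·6.2337 + 0.3454·0.0000] = 4.0402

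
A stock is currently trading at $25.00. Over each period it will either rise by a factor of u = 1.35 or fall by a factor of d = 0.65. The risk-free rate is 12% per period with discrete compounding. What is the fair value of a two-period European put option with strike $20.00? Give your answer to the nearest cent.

Risk-neutral probability p = (1 + 0.12 − 0.65)/(1.35 − 0.65) = 0.4700/0.7000 = 0.6714
Terminal stock prices: S_uu = 45.56, S_ud = 21.94, S_dd = 10.56
Terminal payoffs (K − S): max(-25.56, 0) = 0, max(-1.938, 0) = 0, max(9.437, 0) = 9.437
Node u (S = 33.75): V_u = 1/1.12·[0.6714·0.0000 + 0.3286·0.0000] = 0.0000
Node d (S = 16.25): V_d = 1/1.12·[0.6714·0.0000 + 0.3286·9.4375] = 2.7687
Node 0 (S = 25): V_0 = 1/1.12·[0.6714·0.0000 + 0.3286·2.7687] = 0.8122

$0.81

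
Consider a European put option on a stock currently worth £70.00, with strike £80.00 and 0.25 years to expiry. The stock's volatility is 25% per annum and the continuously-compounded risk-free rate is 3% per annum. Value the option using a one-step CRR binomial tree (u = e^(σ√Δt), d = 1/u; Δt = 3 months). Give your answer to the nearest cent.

CRR parameters: u = e^(σ√Δt) = e^(0.25·√0.25) = 1.1331, d = 1/u = 0.8825
Per-period rate: rΔt = 0.03·0.25 = 0.0075, so R = e^0.0075 = 1.0075
Risk-neutral probability p = (e^0.0075 − 0.8825)/(1.1331 − 0.8825) = 0.1250/0.2507 = 0.4988
Terminal stock prices: S_u = 79.32, S_d = 61.77
Terminal payoffs (K − S): max(0.6796, 0) = 0.6796, max(18.23, 0) = 18.23
Node 0 (S = 70): V_0 = e^(−0.0075)·[0.4988·0.6796 + 0.5012·18.2252] = 9.4022

£9.40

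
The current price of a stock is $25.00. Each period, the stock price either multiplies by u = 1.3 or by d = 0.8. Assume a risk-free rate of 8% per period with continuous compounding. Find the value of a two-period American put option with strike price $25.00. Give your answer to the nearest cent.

$2.00

Risk-neutral probability p = (e^0.08 − 0.8)/(1.3 − 0.8) = 0.2833/0.5000 = 0.5666
Terminal stock prices: S_uu = 42.25, S_ud = 26, S_dd = 16
Terminal payoffs (K − S): max(-17.25, 0) = 0, max(-1, 0) = 0, max(9, 0) = 9
Node u (S = 32.5): continuation = e^(−0.08)·[0.5666·0.0000 + 0.4334·0.0000] = 0.0000; exercise value = 0.0000 ≤ continuation, so V_u = 0.0000
Node d (S = 20): continuation = e^(−0.08)·[0.5666·0.0000 + 0.4334·9.0000] = 3.6009; exercise value = 5.0000 > continuation, so V_d = 5.0000 (exercise)
Node 0 (S = 25): continuation = e^(−0.08)·[0.5666·0.0000 + 0.4334·5.0000] = 2.0005; exercise value = 0.0000 ≤ continuation, so V_0 = 2.0005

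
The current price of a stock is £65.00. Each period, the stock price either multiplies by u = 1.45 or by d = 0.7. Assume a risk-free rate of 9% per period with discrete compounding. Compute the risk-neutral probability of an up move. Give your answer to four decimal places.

p = 0.5200

Risk-neutral probability p = (1 + 0.09 − 0.7)/(1.45 − 0.7) = 0.3900/0.7500 = 0.5200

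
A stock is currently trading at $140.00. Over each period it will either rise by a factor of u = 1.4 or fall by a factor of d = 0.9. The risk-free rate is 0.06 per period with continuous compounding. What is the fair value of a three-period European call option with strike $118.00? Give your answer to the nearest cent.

$45.56

Risk-neutral probability p = (e^0.06 − 0.9)/(1.4 − 0.9) = 0.1618/0.5000 = 0.3237
Terminal stock prices: S_uuu = 384.2, S_uud = 247, S_udd = 158.8, S_ddd = 102.1
Terminal payoffs (S − K): max(266.2, 0) = 266.2, max(129, 0) = 129, max(40.76, 0) = 40.76, max(-15.94, 0) = 0
Node uu (S = 274.4): V_uu = e^(−0.06)·[0.3237·266.1600 + 0.6763·128.9600] = 163.2718
Node ud (S = 176.4): V_ud = e^(−0.06)·[0.3237·128.9600 + 0.6763·40.7600] = 65.2718
Node dd (S = 113.4): V_dd = e^(−0.06)·[0.3237·40.7600 + 0.6763·0.0000] = 12.4246
Node u (S = 196): V_u = e^(−0.06)·[0.3237·163.2718 + 0.6763·65.2718] = 91.3434
Node d (S = 126): V_d = e^(−0.06)·[0.3237·65.2718 + 0.6763·12.4246] = 27.8101
Node 0 (S = 140): V_0 = e^(−0.06)·[0.3237·91.3434 + 0.6763·27.8101] = 45.5571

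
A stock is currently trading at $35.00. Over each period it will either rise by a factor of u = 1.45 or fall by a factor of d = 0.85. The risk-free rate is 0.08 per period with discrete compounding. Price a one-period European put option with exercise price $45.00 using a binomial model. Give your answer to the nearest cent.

Risk-neutral probability p = (1 + 0.08 − 0.85)/(1.45 − 0.85) = 0.2300/0.6000 = 0.3833
Terminal stock prices: S_u = 50.75, S_d = 29.75
Terminal payoffs (K − S): max(-5.75, 0) = 0, max(15.25, 0) = 15.25
Node 0 (S = 35): V_0 = 1/1.08·[0.3833·0.0000 + 0.6167·15.2500] = 8.7076

$8.71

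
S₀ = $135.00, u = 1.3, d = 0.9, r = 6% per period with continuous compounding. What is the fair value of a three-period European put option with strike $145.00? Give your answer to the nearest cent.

$9.24

Risk-neutral probability p = (e^0.06 − 0.9)/(1.3 − 0.9) = 0.1618/0.4000 = 0.4046
Terminal stock prices: S_uuu = 296.6, S_uud = 205.3, S_udd = 142.2, S_ddd = 98.42
Terminal payoffs (K − S): max(-151.6, 0) = 0, max(-60.34, 0) = 0, max(2.845, 0) = 2.845, max(46.58, 0) = 46.58
Node uu (S = 228.2): V_uu = e^(−0.06)·[0.4046·0.0000 + 0.5954·0.0000] = 0.0000
Node ud (S = 158): V_ud = e^(−0.06)·[0.4046·0.0000 + 0.5954·2.8450] = 1.5953
Node dd (S = 109.4): V_dd = e^(−0.06)·[0.4046·2.8450 + 0.5954·46.5850] = 27.2059
Node u (S = 175.5): V_u = e^(−0.06)·[0.4046·0.0000 + 0.5954·1.5953] = 0.8945
Node d (S = 121.5): V_d = e^(−0.06)·[0.4046·1.5953 + 0.5954·27.2059] = 15.8631
Node 0 (S = 135): V_0 = e^(−0.06)·[0.4046·0.8945 + 0.5954·15.8631] = 9.2358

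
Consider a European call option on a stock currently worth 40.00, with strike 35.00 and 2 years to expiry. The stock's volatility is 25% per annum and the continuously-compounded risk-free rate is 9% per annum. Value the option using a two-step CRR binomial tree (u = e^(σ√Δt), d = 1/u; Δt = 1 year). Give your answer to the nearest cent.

12.03

CRR parameters: u = e^(σ√Δt) = e^(0.25·√1) = 1.2840, d = 1/u = 0.7788
Per-period rate: rΔt = 0.09·1 = 0.09, so R = e^0.09 = 1.0942
Risk-neutral probability p = (e^0.09 − 0.7788)/(1.2840 − 0.7788) = 0.3154/0.5052 = 0.6242
Terminal stock prices: S_uu = 65.95, S_ud = 40, S_dd = 24.26
Terminal payoffs (S − K): max(30.95, 0) = 30.95, max(5, 0) = 5, max(-10.74, 0) = 0
Node u (S = 51.36): V_u = e^(−0.09)·[0.6242·30.9489 + 0.3758·5.0000] = 19.3734
Node d (S = 31.15): V_d = e^(−0.09)·[0.6242·5.0000 + 0.3758·0.0000] = 2.8525
Node 0 (S = 40): V_0 = e^(−0.09)·[0.6242·19.3734 + 0.3758·2.8525] = 12.0321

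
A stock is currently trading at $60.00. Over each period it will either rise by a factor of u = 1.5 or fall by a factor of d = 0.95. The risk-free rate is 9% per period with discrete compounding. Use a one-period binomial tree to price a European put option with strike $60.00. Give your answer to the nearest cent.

Risk-neutral probability p = (1 + 0.09 − 0.95)/(1.5 − 0.95) = 0.1400/0.5500 = 0.2545
Terminal stock prices: S_u = 90, S_d = 57
Terminal payoffs (K − S): max(-30, 0) = 0, max(3, 0) = 3
Node 0 (S = 60): V_0 = 1/1.09·[0.2545·0.0000 + 0.7455·3.0000] = 2.0517

$2.05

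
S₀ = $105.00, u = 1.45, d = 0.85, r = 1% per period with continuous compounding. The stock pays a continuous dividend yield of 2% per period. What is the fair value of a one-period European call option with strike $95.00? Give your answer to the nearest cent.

Per-period risk-free factor R = e^0.01 = 1.0101; dividend-adjusted growth = e^(0.01−0.02) = 0.9900.
Risk-neutral probability p = (0.9900 − 0.85)/(1.45 − 0.85) = 0.1400/0.6000 = 0.2334
Terminal stock prices: S_u = 152.2, S_d = 89.25
Terminal payoffs (S − K): max(57.25, 0) = 57.25, max(-5.75, 0) = 0
Node 0 (S = 105): V_0 = e^(−0.01)·[0.2334·57.2500 + 0.7666·0.0000] = 13.2301

$13.23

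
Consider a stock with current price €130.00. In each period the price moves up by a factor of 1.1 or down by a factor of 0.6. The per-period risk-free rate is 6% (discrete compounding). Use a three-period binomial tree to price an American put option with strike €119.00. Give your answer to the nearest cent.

€6.67

Risk-neutral probability p = (1 + 0.06 − 0.6)/(1.1 − 0.6) = 0.4600/0.5000 = 0.9200
Terminal stock prices: S_uuu = 173, S_uud = 94.38, S_udd = 51.48, S_ddd = 28.08
Terminal payoffs (K − S): max(-54.03, 0) = 0, max(24.62, 0) = 24.62, max(67.52, 0) = 67.52, max(90.92, 0) = 90.92
Node uu (S = 157.3): continuation = 1/1.06·[0.9200·0.0000 + 0.0800·24.6200] = 1.8581; exercise value = 0.0000 ≤ continuation, so V_uu = 1.8581
Node ud (S = 85.8): continuation = 1/1.06·[0.9200·24.6200 + 0.0800·67.5200] = 26.4642; exercise value = 33.2000 > continuation, so V_ud = 33.2000 (exercise)
Node dd (S = 46.8): continuation = 1/1.06·[0.9200·67.5200 + 0.0800·90.9200] = 65.4642; exercise value = 72.2000 > continuation, so V_dd = 72.2000 (exercise)
Node u (S = 143): continuation = 1/1.06·[0.9200·1.8581 + 0.0800·33.2000] = 4.1184; exercise value = 0.0000 ≤ continuation, so V_u = 4.1184
Node d (S = 78): continuation = 1/1.06·[0.9200·33.2000 + 0.0800·72.2000] = 34.2642; exercise value = 41.0000 > continuation, so V_d = 41.0000 (exercise)
Node 0 (S = 130): continuation = 1/1.06·[0.9200·4.1184 + 0.0800·41.0000] = 6.6688; exercise value = 0.0000 ≤ continuation, so V_0 = 6.6688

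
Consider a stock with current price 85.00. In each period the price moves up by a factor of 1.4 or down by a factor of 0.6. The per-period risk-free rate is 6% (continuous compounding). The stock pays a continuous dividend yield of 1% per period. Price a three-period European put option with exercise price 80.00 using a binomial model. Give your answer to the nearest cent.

14.25

Per-period risk-free factor R = e^0.06 = 1.0618; dividend-adjusted growth = e^(0.06−0.01) = 1.0513.
Risk-neutral probability p = (1.0513 − 0.6)/(1.4 − 0.6) = 0.4513/0.8000 = 0.5641
Terminal stock prices: S_uuu = 233.2, S_uud = 99.96, S_udd = 42.84, S_ddd = 18.36
Terminal payoffs (K − S): max(-153.2, 0) = 0, max(-19.96, 0) = 0, max(37.16, 0) = 37.16, max(61.64, 0) = 61.64
Node uu (S = 166.6): V_uu = e^(−0.06)·[0.5641·0.0000 + 0.4359·0.0000] = 0.0000
Node ud (S = 71.4): V_ud = e^(−0.06)·[0.5641·0.0000 + 0.4359·37.1600] = 15.2551
Node dd (S = 30.6): V_dd = e^(−0.06)·[0.5641·37.1600 + 0.4359·61.6400] = 45.0456
Node u (S = 119): V_u = e^(−0.06)·[0.5641·0.0000 + 0.4359·15.2551] = 6.2626
Node d (S = 51): V_d = e^(−0.06)·[0.5641·15.2551 + 0.4359·45.0456] = 26.5965
Node 0 (S = 85): V_0 = e^(−0.06)·[0.5641·6.2626 + 0.4359·26.5965] = 14.2455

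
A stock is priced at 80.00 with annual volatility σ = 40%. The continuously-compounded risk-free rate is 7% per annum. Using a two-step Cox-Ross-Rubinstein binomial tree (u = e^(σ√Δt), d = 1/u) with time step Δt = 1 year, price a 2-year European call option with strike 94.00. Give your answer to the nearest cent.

17.51

CRR parameters: u = e^(σ√Δt) = e^(0.4·√1) = 1.4918, d = 1/u = 0.6703
Per-period rate: rΔt = 0.07·1 = 0.07, so R = e^0.07 = 1.0725
Risk-neutral probability p = (e^0.07 − 0.6703)/(1.4918 − 0.6703) = 0.4022/0.8215 = 0.4896
Terminal stock prices: S_uu = 178, S_ud = 80, S_dd = 35.95
Terminal payoffs (S − K): max(84.04, 0) = 84.04, max(-14, 0) = 0, max(-58.05, 0) = 0
Node u (S = 119.3): V_u = e^(−0.07)·[0.4896·84.0433 + 0.5104·0.0000] = 38.3638
Node d (S = 53.63): V_d = e^(−0.07)·[0.4896·0.0000 + 0.5104·0.0000] = 0.0000
Node 0 (S = 80): V_0 = e^(−0.07)·[0.4896·38.3638 + 0.5104·0.0000] = 17.5122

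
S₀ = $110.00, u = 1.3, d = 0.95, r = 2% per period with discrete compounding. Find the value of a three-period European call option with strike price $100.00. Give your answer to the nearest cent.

$18.51

Risk-neutral probability p = (1 + 0.02 − 0.95)/(1.3 − 0.95) = 0.0700/0.3500 = 0.2000
Terminal stock prices: S_uuu = 241.7, S_uud = 176.6, S_udd = 129.1, S_ddd = 94.31
Terminal payoffs (S − K): max(141.7, 0) = 141.7, max(76.6, 0) = 76.6, max(29.06, 0) = 29.06, max(-5.689, 0) = 0
Node uu (S = 185.9): V_uu = 1/1.02·[0.2000·141.6700 + 0.8000·76.6050] = 87.8608
Node ud (S = 135.8): V_ud = 1/1.02·[0.2000·76.6050 + 0.8000·29.0575] = 37.8108
Node dd (S = 99.27): V_dd = 1/1.02·[0.2000·29.0575 + 0.8000·0.0000] = 5.6975
Node u (S = 143): V_u = 1/1.02·[0.2000·87.8608 + 0.8000·37.8108] = 46.8831
Node d (S = 104.5): V_d = 1/1.02·[0.2000·37.8108 + 0.8000·5.6975] = 11.8825
Node 0 (S = 110): V_0 = 1/1.02·[0.2000·46.8831 + 0.8000·11.8825] = 18.5124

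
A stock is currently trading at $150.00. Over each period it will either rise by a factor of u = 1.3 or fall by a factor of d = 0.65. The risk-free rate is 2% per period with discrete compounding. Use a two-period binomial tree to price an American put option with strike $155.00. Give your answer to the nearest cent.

$30.94

Risk-neutral probability p = (1 + 0.02 − 0.65)/(1.3 − 0.65) = 0.3700/0.6500 = 0.5692
Terminal stock prices: S_uu = 253.5, S_ud = 126.8, S_dd = 63.38
Terminal payoffs (K − S): max(-98.5, 0) = 0, max(28.25, 0) = 28.25, max(91.62, 0) = 91.62
Node u (S = 195): continuation = 1/1.02·[0.5692·0.0000 + 0.4308·28.2500] = 11.9306; exercise value = 0.0000 ≤ continuation, so V_u = 11.9306
Node d (S = 97.5): continuation = 1/1.02·[0.5692·28.2500 + 0.4308·91.6250] = 54.4608; exercise value = 57.5000 > continuation, so V_d = 57.5000 (exercise)
Node 0 (S = 150): continuation = 1/1.02·[0.5692·11.9306 + 0.4308·57.5000] = 30.9417; exercise value = 5.0000 ≤ continuation, so V_0 = 30.9417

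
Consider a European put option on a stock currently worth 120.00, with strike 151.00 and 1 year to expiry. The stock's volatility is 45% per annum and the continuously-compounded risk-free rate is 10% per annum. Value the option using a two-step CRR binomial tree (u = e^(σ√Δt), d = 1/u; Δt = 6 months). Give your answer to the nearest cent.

33.79

CRR parameters: u = e^(σ√Δt) = e^(0.45·√0.5) = 1.3746, d = 1/u = 0.7275
Per-period rate: rΔt = 0.1·0.5 = 0.05, so R = e^0.05 = 1.0513
Risk-neutral probability p = (e^0.05 − 0.7275)/(1.3746 − 0.7275) = 0.3238/0.6472 = 0.5003
Terminal stock prices: S_uu = 226.8, S_ud = 120, S_dd = 63.5
Terminal payoffs (K − S): max(-75.76, 0) = 0, max(31, 0) = 31, max(87.5, 0) = 87.5
Node u (S = 165): V_u = e^(−0.05)·[0.5003·0.0000 + 0.4997·31.0000] = 14.7341
Node d (S = 87.3): V_d = e^(−0.05)·[0.5003·31.0000 + 0.4997·87.4965] = 56.3406
Node 0 (S = 120): V_0 = e^(−0.05)·[0.5003·14.7341 + 0.4997·56.3406] = 33.7909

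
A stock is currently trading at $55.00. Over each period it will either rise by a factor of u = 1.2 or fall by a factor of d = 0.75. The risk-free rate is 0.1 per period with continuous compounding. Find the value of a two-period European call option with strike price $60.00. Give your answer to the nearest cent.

Risk-neutral probability p = (e^0.1 − 0.75)/(1.2 − 0.75) = 0.3552/0.4500 = 0.7893
Terminal stock prices: S_uu = 79.2, S_ud = 49.5, S_dd = 30.94
Terminal payoffs (S − K): max(19.2, 0) = 19.2, max(-10.5, 0) = 0, max(-29.06, 0) = 0
Node u (S = 66): V_u = e^(−0.1)·[0.7893·19.2000 + 0.2107·0.0000] = 13.7119
Node d (S = 41.25): V_d = e^(−0.1)·[0.7893·0.0000 + 0.2107·0.0000] = 0.0000
Node 0 (S = 55): V_0 = e^(−0.1)·[0.7893·13.7119 + 0.2107·0.0000] = 9.7925

$9.79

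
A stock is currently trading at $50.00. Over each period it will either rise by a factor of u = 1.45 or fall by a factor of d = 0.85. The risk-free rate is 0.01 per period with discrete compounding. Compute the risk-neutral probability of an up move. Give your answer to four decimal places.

Risk-neutral probability p = (1 + 0.01 − 0.85)/(1.45 − 0.85) = 0.1600/0.6000 = 0.2667

p = 0.2667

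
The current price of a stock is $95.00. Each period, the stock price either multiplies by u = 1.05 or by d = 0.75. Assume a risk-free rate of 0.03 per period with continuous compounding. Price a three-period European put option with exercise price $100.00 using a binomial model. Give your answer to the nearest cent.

Risk-neutral probability p = (e^0.03 − 0.75)/(1.05 − 0.75) = 0.2805/0.3000 = 0.9348
Terminal stock prices: S_uuu = 110, S_uud = 78.55, S_udd = 56.11, S_ddd = 40.08
Terminal payoffs (K − S): max(-9.974, 0) = 0, max(21.45, 0) = 21.45, max(43.89, 0) = 43.89, max(59.92, 0) = 59.92
Node uu (S = 104.7): V_uu = e^(−0.03)·[0.9348·0.0000 + 0.0652·21.4469] = 1.3560
Node ud (S = 74.81): V_ud = e^(−0.03)·[0.9348·21.4469 + 0.0652·43.8906] = 22.2321
Node dd (S = 53.44): V_dd = e^(−0.03)·[0.9348·43.8906 + 0.0652·59.9219] = 43.6071
Node u (S = 99.75): V_u = e^(−0.03)·[0.9348·1.3560 + 0.0652·22.2321] = 2.6358
Node d (S = 71.25): V_d = e^(−0.03)·[0.9348·22.2321 + 0.0652·43.6071] = 22.9265
Node 0 (S = 95): V_0 = e^(−0.03)·[0.9348·2.6358 + 0.0652·22.9265] = 3.8408

$3.84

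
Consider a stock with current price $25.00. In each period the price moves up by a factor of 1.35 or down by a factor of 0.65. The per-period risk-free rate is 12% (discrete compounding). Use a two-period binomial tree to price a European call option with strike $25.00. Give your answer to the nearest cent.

Risk-neutral probability p = (1 + 0.12 − 0.65)/(1.35 − 0.65) = 0.4700/0.7000 = 0.6714
Terminal stock prices: S_uu = 45.56, S_ud = 21.94, S_dd = 10.56
Terminal payoffs (S − K): max(20.56, 0) = 20.56, max(-3.062, 0) = 0, max(-14.44, 0) = 0
Node u (S = 33.75): V_u = 1/1.12·[0.6714·20.5625 + 0.3286·0.0000] = 12.3270
Node d (S = 16.25): V_d = 1/1.12·[0.6714·0.0000 + 0.3286·0.0000] = 0.0000
Node 0 (S = 25): V_0 = 1/1.12·[0.6714·12.3270 + 0.3286·0.0000] = 7.3899

$7.39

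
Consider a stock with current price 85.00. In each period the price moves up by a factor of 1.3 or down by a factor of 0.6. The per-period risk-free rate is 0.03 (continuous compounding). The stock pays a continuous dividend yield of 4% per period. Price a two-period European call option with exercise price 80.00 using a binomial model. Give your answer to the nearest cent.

Per-period risk-free factor R = e^0.03 = 1.0305; dividend-adjusted growth = e^(0.03−0.04) = 0.9900.
Risk-neutral probability p = (0.9900 − 0.6)/(1.3 − 0.6) = 0.3900/0.7000 = 0.5572
Terminal stock prices: S_uu = 143.7, S_ud = 66.3, S_dd = 30.6
Terminal payoffs (S − K): max(63.65, 0) = 63.65, max(-13.7, 0) = 0, max(-49.4, 0) = 0
Node u (S = 110.5): V_u = e^(−0.03)·[0.5572·63.6500 + 0.4428·0.0000] = 34.4185
Node d (S = 51): V_d = e^(−0.03)·[0.5572·0.0000 + 0.4428·0.0000] = 0.0000
Node 0 (S = 85): V_0 = e^(−0.03)·[0.5572·34.4185 + 0.4428·0.0000] = 18.6116

18.61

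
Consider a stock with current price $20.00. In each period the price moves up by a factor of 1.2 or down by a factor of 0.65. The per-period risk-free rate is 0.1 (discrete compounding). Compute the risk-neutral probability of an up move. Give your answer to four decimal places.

Risk-neutral probability p = (1 + 0.1 − 0.65)/(1.2 − 0.65) = 0.4500/0.5500 = 0.8182

p = 0.8182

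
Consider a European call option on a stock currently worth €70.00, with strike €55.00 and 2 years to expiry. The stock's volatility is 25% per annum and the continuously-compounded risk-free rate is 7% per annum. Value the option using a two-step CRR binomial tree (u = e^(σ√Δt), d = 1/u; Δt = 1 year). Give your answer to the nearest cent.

CRR parameters: u = e^(σ√Δt) = e^(0.25·√1) = 1.2840, d = 1/u = 0.7788
Per-period rate: rΔt = 0.07·1 = 0.07, so R = e^0.07 = 1.0725
Risk-neutral probability p = (e^0.07 − 0.7788)/(1.2840 − 0.7788) = 0.2937/0.5052 = 0.5813
Terminal stock prices: S_uu = 115.4, S_ud = 70, S_dd = 42.46
Terminal payoffs (S − K): max(60.41, 0) = 60.41, max(15, 0) = 15, max(-12.54, 0) = 0
Node u (S = 89.88): V_u = e^(−0.07)·[0.5813·60.4105 + 0.4187·15.0000] = 38.6001
Node d (S = 54.52): V_d = e^(−0.07)·[0.5813·15.0000 + 0.4187·0.0000] = 8.1306
Node 0 (S = 70): V_0 = e^(−0.07)·[0.5813·38.6001 + 0.4187·8.1306] = 24.0965

€24.10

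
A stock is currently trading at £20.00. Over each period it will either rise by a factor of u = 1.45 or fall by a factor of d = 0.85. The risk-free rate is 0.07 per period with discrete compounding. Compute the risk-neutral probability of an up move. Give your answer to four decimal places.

Risk-neutral probability p = (1 + 0.07 − 0.85)/(1.45 − 0.85) = 0.2200/0.6000 = 0.3667

p = 0.3667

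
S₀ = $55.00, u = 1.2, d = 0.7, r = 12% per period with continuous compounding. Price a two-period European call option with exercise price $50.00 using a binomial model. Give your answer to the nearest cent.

$16.79

Risk-neutral probability p = (e^0.12 − 0.7)/(1.2 − 0.7) = 0.4275/0.5000 = 0.8550
Terminal stock prices: S_uu = 79.2, S_ud = 46.2, S_dd = 26.95
Terminal payoffs (S − K): max(29.2, 0) = 29.2, max(-3.8, 0) = 0, max(-23.05, 0) = 0
Node u (S = 66): V_u = e^(−0.12)·[0.8550·29.2000 + 0.1450·0.0000] = 22.1427
Node d (S = 38.5): V_d = e^(−0.12)·[0.8550·0.0000 + 0.1450·0.0000] = 0.0000
Node 0 (S = 55): V_0 = e^(−0.12)·[0.8550·22.1427 + 0.1450·0.0000] = 16.7911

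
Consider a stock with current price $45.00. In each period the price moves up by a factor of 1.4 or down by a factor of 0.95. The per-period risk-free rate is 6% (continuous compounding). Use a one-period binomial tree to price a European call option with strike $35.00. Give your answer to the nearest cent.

Risk-neutral probability p = (e^0.06 − 0.95)/(1.4 − 0.95) = 0.1118/0.4500 = 0.2485
Terminal stock prices: S_u = 63, S_d = 42.75
Terminal payoffs (S − K): max(28, 0) = 28, max(7.75, 0) = 7.75
Node 0 (S = 45): V_0 = e^(−0.06)·[0.2485·28.0000 + 0.7515·7.7500] = 12.0382

$12.04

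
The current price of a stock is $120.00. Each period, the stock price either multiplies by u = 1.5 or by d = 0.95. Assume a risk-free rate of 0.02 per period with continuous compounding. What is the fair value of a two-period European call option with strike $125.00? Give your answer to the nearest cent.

$12.11

Risk-neutral probability p = (e^0.02 − 0.95)/(1.5 − 0.95) = 0.0702/0.5500 = 0.1276
Terminal stock prices: S_uu = 270, S_ud = 171, S_dd = 108.3
Terminal payoffs (S − K): max(145, 0) = 145, max(46, 0) = 46, max(-16.7, 0) = 0
Node u (S = 180): V_u = e^(−0.02)·[0.1276·145.0000 + 0.8724·46.0000] = 57.4752
Node d (S = 114): V_d = e^(−0.02)·[0.1276·46.0000 + 0.8724·0.0000] = 5.7551
Node 0 (S = 120): V_0 = e^(−0.02)·[0.1276·57.4752 + 0.8724·5.7551] = 12.1119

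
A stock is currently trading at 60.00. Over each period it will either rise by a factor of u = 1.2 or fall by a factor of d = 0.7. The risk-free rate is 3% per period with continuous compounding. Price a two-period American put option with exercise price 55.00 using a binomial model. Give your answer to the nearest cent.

5.25

Risk-neutral probability p = (e^0.03 − 0.7)/(1.2 − 0.7) = 0.3305/0.5000 = 0.6609
Terminal stock prices: S_uu = 86.4, S_ud = 50.4, S_dd = 29.4
Terminal payoffs (K − S): max(-31.4, 0) = 0, max(4.6, 0) = 4.6, max(25.6, 0) = 25.6
Node u (S = 72): continuation = e^(−0.03)·[0.6609·0.0000 + 0.3391·4.6000] = 1.5137; exercise value = 0.0000 ≤ continuation, so V_u = 1.5137
Node d (S = 42): continuation = e^(−0.03)·[0.6609·4.6000 + 0.3391·25.6000] = 11.3745; exercise value = 13.0000 > continuation, so V_d = 13.0000 (exercise)
Node 0 (S = 60): continuation = e^(−0.03)·[0.6609·1.5137 + 0.3391·13.0000] = 5.2488; exercise value = 0.0000 ≤ continuation, so V_0 = 5.2488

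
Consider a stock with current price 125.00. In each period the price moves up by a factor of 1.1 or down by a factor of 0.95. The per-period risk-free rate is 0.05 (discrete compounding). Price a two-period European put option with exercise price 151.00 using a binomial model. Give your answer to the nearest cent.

12.06

Risk-neutral probability p = (1 + 0.05 − 0.95)/(1.1 − 0.95) = 0.1000/0.1500 = 0.6667
Terminal stock prices: S_uu = 151.3, S_ud = 130.6, S_dd = 112.8
Terminal payoffs (K − S): max(-0.25, 0) = 0, max(20.38, 0) = 20.38, max(38.19, 0) = 38.19
Node u (S = 137.5): V_u = 1/1.05·[0.6667·0.0000 + 0.3333·20.3750] = 6.4683
Node d (S = 118.8): V_d = 1/1.05·[0.6667·20.3750 + 0.3333·38.1875] = 25.0595
Node 0 (S = 125): V_0 = 1/1.05·[0.6667·6.4683 + 0.3333·25.0595] = 12.0622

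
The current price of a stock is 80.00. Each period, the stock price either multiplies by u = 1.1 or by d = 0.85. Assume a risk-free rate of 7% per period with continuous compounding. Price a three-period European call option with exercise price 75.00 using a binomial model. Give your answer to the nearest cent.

19.53

Risk-neutral probability p = (e^0.07 − 0.85)/(1.1 − 0.85) = 0.2225/0.2500 = 0.8900
Terminal stock prices: S_uuu = 106.5, S_uud = 82.28, S_udd = 63.58, S_ddd = 49.13
Terminal payoffs (S − K): max(31.48, 0) = 31.48, max(7.28, 0) = 7.28, max(-11.42, 0) = 0, max(-25.87, 0) = 0
Node uu (S = 96.8): V_uu = e^(−0.07)·[0.8900·31.4800 + 0.1100·7.2800] = 26.8705
Node ud (S = 74.8): V_ud = e^(−0.07)·[0.8900·7.2800 + 0.1100·0.0000] = 6.0414
Node dd (S = 57.8): V_dd = e^(−0.07)·[0.8900·0.0000 + 0.1100·0.0000] = 0.0000
Node u (S = 88): V_u = e^(−0.07)·[0.8900·26.8705 + 0.1100·6.0414] = 22.9182
Node d (S = 68): V_d = e^(−0.07)·[0.8900·6.0414 + 0.1100·0.0000] = 5.0135
Node 0 (S = 80): V_0 = e^(−0.07)·[0.8900·22.9182 + 0.1100·5.0135] = 19.5330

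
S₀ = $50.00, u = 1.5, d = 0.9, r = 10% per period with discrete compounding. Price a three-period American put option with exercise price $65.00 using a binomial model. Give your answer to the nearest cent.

Risk-neutral probability p = (1 + 0.1 − 0.9)/(1.5 − 0.9) = 0.2000/0.6000 = 0.3333
Terminal stock prices: S_uuu = 168.8, S_uud = 101.2, S_udd = 60.75, S_ddd = 36.45
Terminal payoffs (K − S): max(-103.8, 0) = 0, max(-36.25, 0) = 0, max(4.25, 0) = 4.25, max(28.55, 0) = 28.55
Node uu (S = 112.5): continuation = 1/1.1·[0.3333·0.0000 + 0.6667·0.0000] = 0.0000; exercise value = 0.0000 ≤ continuation, so V_uu = 0.0000
Node ud (S = 67.5): continuation = 1/1.1·[0.3333·0.0000 + 0.6667·4.2500] = 2.5758; exercise value = 0.0000 ≤ continuation, so V_ud = 2.5758
Node dd (S = 40.5): continuation = 1/1.1·[0.3333·4.2500 + 0.6667·28.5500] = 18.5909; exercise value = 24.5000 > continuation, so V_dd = 24.5000 (exercise)
Node u (S = 75): continuation = 1/1.1·[0.3333·0.0000 + 0.6667·2.5758] = 1.5611; exercise value = 0.0000 ≤ continuation, so V_u = 1.5611
Node d (S = 45): continuation = 1/1.1·[0.3333·2.5758 + 0.6667·24.5000] = 15.6290; exercise value = 20.0000 > continuation, so V_d = 20.0000 (exercise)
Node 0 (S = 50): continuation = 1/1.1·[0.3333·1.5611 + 0.6667·20.0000] = 12.5943; exercise value = 15.0000 > continuation, so V_0 = 15.0000 (exercise)

$15.00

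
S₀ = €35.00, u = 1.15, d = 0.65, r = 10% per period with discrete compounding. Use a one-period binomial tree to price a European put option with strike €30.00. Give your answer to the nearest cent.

Risk-neutral probability p = (1 + 0.1 − 0.65)/(1.15 − 0.65) = 0.4500/0.5000 = 0.9000
Terminal stock prices: S_u = 40.25, S_d = 22.75
Terminal payoffs (K − S): max(-10.25, 0) = 0, max(7.25, 0) = 7.25
Node 0 (S = 35): V_0 = 1/1.1·[0.9000·0.0000 + 0.1000·7.2500] = 0.6591

€0.66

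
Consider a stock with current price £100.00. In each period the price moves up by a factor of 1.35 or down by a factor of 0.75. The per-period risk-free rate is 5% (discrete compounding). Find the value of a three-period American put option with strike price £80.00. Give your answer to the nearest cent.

£6.26

Risk-neutral probability p = (1 + 0.05 − 0.75)/(1.35 − 0.75) = 0.3000/0.6000 = 0.5000
Terminal stock prices: S_uuu = 246, S_uud = 136.7, S_udd = 75.94, S_ddd = 42.19
Terminal payoffs (K − S): max(-166, 0) = 0, max(-56.69, 0) = 0, max(4.062, 0) = 4.062, max(37.81, 0) = 37.81
Node uu (S = 182.3): continuation = 1/1.05·[0.5000·0.0000 + 0.5000·0.0000] = 0.0000; exercise value = 0.0000 ≤ continuation, so V_uu = 0.0000
Node ud (S = 101.2): continuation = 1/1.05·[0.5000·0.0000 + 0.5000·4.0625] = 1.9345; exercise value = 0.0000 ≤ continuation, so V_ud = 1.9345
Node dd (S = 56.25): continuation = 1/1.05·[0.5000·4.0625 + 0.5000·37.8125] = 19.9405; exercise value = 23.7500 > continuation, so V_dd = 23.7500 (exercise)
Node u (S = 135): continuation = 1/1.05·[0.5000·0.0000 + 0.5000·1.9345] = 0.9212; exercise value = 0.0000 ≤ continuation, so V_u = 0.9212
Node d (S = 75): continuation = 1/1.05·[0.5000·1.9345 + 0.5000·23.7500] = 12.2307; exercise value = 5.0000 ≤ continuation, so V_d = 12.2307
Node 0 (S = 100): continuation = 1/1.05·[0.5000·0.9212 + 0.5000·12.2307] = 6.2628; exercise value = 0.0000 ≤ continuation, so V_0 = 6.2628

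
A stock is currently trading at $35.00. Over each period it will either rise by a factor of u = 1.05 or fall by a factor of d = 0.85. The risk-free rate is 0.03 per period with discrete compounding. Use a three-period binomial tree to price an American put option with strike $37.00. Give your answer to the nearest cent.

Risk-neutral probability p = (1 + 0.03 − 0.85)/(1.05 − 0.85) = 0.1800/0.2000 = 0.9000
Terminal stock prices: S_uuu = 40.52, S_uud = 32.8, S_udd = 26.55, S_ddd = 21.49
Terminal payoffs (K − S): max(-3.517, 0) = 0, max(4.201, 0) = 4.201, max(10.45, 0) = 10.45, max(15.51, 0) = 15.51
Node uu (S = 38.59): continuation = 1/1.03·[0.9000·0.0000 + 0.1000·4.2006] = 0.4078; exercise value = 0.0000 ≤ continuation, so V_uu = 0.4078
Node ud (S = 31.24): continuation = 1/1.03·[0.9000·4.2006 + 0.1000·10.4481] = 4.6848; exercise value = 5.7625 > continuation, so V_ud = 5.7625 (exercise)
Node dd (S = 25.29): continuation = 1/1.03·[0.9000·10.4481 + 0.1000·15.5056] = 10.6348; exercise value = 11.7125 > continuation, so V_dd = 11.7125 (exercise)
Node u (S = 36.75): continuation = 1/1.03·[0.9000·0.4078 + 0.1000·5.7625] = 0.9158; exercise value = 0.2500 ≤ continuation, so V_u = 0.9158
Node d (S = 29.75): continuation = 1/1.03·[0.9000·5.7625 + 0.1000·11.7125] = 6.1723; exercise value = 7.2500 > continuation, so V_d = 7.2500 (exercise)
Node 0 (S = 35): continuation = 1/1.03·[0.9000·0.9158 + 0.1000·7.2500] = 1.5041; exercise value = 2.0000 > continuation, so V_0 = 2.0000 (exercise)

$2.00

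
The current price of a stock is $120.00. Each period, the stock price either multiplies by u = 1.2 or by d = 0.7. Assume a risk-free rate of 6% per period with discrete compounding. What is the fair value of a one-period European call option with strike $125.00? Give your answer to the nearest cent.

$12.91

Risk-neutral probability p = (1 + 0.06 − 0.7)/(1.2 − 0.7) = 0.3600/0.5000 = 0.7200
Terminal stock prices: S_u = 144, S_d = 84
Terminal payoffs (S − K): max(19, 0) = 19, max(-41, 0) = 0
Node 0 (S = 120): V_0 = 1/1.06·[0.7200·19.0000 + 0.2800·0.0000] = 12.9057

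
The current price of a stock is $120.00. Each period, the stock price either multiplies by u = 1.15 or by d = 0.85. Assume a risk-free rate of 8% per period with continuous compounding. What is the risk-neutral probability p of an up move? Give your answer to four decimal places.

Risk-neutral probability p = (e^0.08 − 0.85)/(1.15 − 0.85) = 0.2333/0.3000 = 0.7776

p = 0.7776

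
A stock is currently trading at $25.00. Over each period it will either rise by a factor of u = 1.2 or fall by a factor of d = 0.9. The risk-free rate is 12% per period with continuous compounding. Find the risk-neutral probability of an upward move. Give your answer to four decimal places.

Risk-neutral probability p = (e^0.12 − 0.9)/(1.2 − 0.9) = 0.2275/0.3000 = 0.7583

p = 0.7583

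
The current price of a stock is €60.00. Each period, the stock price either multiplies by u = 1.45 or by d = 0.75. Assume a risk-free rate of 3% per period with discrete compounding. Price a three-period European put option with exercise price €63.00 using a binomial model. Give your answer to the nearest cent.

Risk-neutral probability p = (1 + 0.03 − 0.75)/(1.45 − 0.75) = 0.2800/0.7000 = 0.4000
Terminal stock prices: S_uuu = 182.9, S_uud = 94.61, S_udd = 48.94, S_ddd = 25.31
Terminal payoffs (K − S): max(-119.9, 0) = 0, max(-31.61, 0) = 0, max(14.06, 0) = 14.06, max(37.69, 0) = 37.69
Node uu (S = 126.2): V_uu = 1/1.03·[0.4000·0.0000 + 0.6000·0.0000] = 0.0000
Node ud (S = 65.25): V_ud = 1/1.03·[0.4000·0.0000 + 0.6000·14.0625] = 8.1917
Node dd (S = 33.75): V_dd = 1/1.03·[0.4000·14.0625 + 0.6000·37.6875] = 27.4150
Node u (S = 87): V_u = 1/1.03·[0.4000·0.0000 + 0.6000·8.1917] = 4.7719
Node d (S = 45): V_d = 1/1.03·[0.4000·8.1917 + 0.6000·27.4150] = 19.1512
Node 0 (S = 60): V_0 = 1/1.03·[0.4000·4.7719 + 0.6000·19.1512] = 13.0092

€13.01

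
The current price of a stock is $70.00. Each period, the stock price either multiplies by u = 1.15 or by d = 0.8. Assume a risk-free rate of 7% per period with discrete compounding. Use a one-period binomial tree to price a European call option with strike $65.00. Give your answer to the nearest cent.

$11.17

Risk-neutral probability p = (1 + 0.07 − 0.8)/(1.15 − 0.8) = 0.2700/0.3500 = 0.7714
Terminal stock prices: S_u = 80.5, S_d = 56
Terminal payoffs (S − K): max(15.5, 0) = 15.5, max(-9, 0) = 0
Node 0 (S = 70): V_0 = 1/1.07·[0.7714·15.5000 + 0.2286·0.0000] = 11.1749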